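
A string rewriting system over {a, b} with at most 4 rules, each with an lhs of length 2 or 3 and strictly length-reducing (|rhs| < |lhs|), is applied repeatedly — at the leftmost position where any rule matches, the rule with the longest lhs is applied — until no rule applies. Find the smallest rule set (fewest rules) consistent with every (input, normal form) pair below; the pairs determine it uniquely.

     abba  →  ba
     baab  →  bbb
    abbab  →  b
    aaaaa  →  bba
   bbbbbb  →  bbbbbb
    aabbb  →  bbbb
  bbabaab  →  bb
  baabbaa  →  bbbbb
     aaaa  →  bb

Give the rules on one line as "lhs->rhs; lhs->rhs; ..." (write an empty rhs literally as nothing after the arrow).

aa->b; ab->; aba->

  | abba => ba
  | baab => bbb
  | abbab => bab => b
  | aaaaa => baaa => bba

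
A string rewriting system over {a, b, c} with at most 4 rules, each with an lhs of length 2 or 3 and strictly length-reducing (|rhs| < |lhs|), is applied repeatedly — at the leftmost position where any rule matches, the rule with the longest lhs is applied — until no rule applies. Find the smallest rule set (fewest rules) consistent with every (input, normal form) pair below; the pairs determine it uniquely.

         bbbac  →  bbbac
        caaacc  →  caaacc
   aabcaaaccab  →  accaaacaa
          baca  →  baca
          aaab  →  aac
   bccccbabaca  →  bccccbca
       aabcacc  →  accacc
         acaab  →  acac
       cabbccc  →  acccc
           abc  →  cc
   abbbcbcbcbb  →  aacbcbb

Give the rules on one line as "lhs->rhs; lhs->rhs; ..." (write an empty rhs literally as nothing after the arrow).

  | bbbac
  | caaacc
  | aabcaaaccab => accaaaccab => accaaacaa
  | baca

ab->c; aba->; bbc->a; cab->aa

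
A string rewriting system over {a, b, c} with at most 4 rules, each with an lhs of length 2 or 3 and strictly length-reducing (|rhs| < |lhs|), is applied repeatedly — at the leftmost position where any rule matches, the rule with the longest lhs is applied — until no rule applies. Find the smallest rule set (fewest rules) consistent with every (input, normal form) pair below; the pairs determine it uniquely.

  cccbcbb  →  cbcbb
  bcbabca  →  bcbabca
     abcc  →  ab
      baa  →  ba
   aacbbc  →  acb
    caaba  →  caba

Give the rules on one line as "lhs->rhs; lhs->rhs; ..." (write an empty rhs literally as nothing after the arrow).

  | cccbcbb => cbcbb
  | bcbabca
  | abcc => ab
  | baa => ba

aa->a; bbc->b; cc->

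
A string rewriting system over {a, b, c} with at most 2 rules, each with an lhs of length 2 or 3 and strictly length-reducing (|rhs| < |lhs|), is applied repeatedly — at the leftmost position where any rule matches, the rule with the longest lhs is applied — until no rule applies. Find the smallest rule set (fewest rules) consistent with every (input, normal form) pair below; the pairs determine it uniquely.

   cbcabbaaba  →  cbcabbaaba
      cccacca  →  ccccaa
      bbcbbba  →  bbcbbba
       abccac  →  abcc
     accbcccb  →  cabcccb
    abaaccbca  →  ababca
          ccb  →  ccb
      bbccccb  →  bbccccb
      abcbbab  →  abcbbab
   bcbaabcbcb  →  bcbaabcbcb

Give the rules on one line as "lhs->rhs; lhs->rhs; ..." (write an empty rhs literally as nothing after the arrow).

ac->; acc->ca

  | cbcabbaaba
  | cccacca => ccccaa
  | bbcbbba
  | abccac => abcc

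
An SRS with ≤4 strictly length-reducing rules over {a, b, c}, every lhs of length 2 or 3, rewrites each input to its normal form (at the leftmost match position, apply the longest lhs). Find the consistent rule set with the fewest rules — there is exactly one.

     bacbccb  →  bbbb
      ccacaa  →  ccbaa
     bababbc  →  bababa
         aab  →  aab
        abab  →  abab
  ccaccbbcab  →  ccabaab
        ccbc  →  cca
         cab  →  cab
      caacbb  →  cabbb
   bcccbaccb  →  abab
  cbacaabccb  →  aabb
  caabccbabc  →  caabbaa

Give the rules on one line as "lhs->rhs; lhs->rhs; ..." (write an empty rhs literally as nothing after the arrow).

ac->b; bc->a; cbb->

  | bacbccb => bbbccb => bbacb => bbbb
  | ccacaa => ccbaa
  | bababbc => bababa
  | aab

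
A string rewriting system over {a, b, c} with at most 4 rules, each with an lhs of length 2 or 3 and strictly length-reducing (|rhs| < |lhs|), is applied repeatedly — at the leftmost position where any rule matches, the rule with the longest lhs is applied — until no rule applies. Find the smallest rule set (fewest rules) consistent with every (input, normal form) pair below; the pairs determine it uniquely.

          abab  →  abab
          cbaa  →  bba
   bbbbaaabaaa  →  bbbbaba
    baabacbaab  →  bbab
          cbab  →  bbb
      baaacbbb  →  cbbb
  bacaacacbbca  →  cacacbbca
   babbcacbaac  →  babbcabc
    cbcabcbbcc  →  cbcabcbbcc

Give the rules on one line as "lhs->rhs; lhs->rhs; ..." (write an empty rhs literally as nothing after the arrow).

  | abab
  | cbaa => bba
  | bbbbaaabaaa => bbbbaabaaa => bbbbabaaa => bbbbabaa => bbbbaba
  | baabacbaab => babacbaab => bacbaab => cbaab => bbab

aa->a; bac->c; cba->bb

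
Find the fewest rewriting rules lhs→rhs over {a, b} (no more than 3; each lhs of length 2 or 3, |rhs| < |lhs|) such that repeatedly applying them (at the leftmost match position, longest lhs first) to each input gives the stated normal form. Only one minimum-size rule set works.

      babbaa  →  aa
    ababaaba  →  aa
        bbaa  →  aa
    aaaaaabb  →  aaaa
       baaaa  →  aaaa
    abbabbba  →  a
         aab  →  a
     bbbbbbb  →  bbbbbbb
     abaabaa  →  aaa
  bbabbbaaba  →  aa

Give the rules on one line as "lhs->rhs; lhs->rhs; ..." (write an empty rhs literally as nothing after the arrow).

  | babbaa => abbaa => baa => aa
  | ababaaba => abaaba => aaba => aa
  | bbaa => baa => aa
  | aaaaaabb => aaaaab => aaaa

ab->; ba->a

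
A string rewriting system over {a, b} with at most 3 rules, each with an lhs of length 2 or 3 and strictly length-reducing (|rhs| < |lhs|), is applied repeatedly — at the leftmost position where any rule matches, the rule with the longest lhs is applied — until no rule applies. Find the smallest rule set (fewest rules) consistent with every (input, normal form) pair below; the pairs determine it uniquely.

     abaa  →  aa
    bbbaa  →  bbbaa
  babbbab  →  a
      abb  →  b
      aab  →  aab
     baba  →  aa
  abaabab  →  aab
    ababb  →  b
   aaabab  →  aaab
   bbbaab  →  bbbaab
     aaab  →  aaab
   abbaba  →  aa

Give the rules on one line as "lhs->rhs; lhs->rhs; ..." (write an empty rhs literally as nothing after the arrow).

aba->a; abb->b; bab->a

  | abaa => aa
  | bbbaa
  | babbbab => abbab => bab => a
  | abb => b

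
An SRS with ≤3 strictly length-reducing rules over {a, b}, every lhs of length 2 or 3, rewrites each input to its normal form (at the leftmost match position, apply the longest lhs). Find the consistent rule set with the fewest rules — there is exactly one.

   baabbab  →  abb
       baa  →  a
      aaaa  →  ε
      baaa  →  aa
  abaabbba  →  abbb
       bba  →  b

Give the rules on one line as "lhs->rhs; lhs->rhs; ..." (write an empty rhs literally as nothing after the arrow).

  | baabbab => abbab => abb
  | baa => a
  | aaaa => ba => ε
  | baaa => aa

aaa->b; aba->ab; ba->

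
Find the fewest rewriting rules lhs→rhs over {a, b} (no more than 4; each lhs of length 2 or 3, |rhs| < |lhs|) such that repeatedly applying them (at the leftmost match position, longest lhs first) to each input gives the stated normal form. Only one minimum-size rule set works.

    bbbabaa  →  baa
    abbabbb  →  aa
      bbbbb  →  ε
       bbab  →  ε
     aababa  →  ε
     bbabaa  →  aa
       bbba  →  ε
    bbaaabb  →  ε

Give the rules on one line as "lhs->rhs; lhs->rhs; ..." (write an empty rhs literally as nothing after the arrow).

  | bbbabaa => ababaa => baa
  | abbabbb => aaabbb => abb => aa
  | bbbbb => abbb => aab => ε
  | bbab => aab => ε

aab->; aba->; bb->a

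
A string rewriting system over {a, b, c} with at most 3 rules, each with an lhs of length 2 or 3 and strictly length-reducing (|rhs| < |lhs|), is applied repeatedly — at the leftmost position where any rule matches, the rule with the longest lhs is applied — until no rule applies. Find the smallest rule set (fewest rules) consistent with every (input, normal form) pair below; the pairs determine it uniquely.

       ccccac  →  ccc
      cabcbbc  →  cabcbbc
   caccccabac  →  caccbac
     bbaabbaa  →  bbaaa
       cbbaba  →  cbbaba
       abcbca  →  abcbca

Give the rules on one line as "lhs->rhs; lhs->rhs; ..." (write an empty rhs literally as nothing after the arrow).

  | ccccac => ccc
  | cabcbbc
  | caccccabac => caccbac
  | bbaabbaa => bbaaa

abb->; cca->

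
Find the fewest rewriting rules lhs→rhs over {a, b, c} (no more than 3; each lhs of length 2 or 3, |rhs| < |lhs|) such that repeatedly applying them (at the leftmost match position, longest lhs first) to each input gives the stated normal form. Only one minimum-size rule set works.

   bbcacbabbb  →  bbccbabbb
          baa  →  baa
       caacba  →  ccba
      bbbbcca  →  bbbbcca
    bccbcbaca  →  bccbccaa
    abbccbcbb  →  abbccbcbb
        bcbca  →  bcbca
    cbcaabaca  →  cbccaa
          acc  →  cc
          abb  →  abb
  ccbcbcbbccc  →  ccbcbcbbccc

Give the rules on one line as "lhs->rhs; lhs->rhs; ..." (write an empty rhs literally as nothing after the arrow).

ac->c; bac->ca

  | bbcacbabbb => bbccbabbb
  | baa
  | caacba => cacba => ccba
  | bbbbcca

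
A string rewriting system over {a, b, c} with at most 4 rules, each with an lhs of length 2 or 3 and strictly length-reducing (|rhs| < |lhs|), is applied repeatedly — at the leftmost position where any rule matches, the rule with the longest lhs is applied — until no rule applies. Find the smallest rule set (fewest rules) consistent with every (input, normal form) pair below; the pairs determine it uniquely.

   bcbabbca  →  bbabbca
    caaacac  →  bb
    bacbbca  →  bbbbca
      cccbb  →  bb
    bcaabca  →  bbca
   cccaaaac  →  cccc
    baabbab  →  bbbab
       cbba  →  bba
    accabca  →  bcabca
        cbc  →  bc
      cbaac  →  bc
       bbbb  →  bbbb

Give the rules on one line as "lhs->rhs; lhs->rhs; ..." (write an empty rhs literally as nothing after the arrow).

aa->; ac->b; cb->b

  | bcbabbca => bbabbca
  | caaacac => cacac => cbac => bac => bb
  | bacbbca => bbbbca
  | cccbb => ccbb => cbb => bb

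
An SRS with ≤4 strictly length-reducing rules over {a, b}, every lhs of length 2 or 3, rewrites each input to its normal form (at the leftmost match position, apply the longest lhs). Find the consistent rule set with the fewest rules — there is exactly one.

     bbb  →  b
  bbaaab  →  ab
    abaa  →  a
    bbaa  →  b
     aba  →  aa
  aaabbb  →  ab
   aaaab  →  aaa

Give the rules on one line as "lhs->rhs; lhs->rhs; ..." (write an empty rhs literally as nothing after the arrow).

aab->a; ba->a; baa->; bbb->b

  | bbb => b
  | bbaaab => bab => ab
  | abaa => a
  | bbaa => b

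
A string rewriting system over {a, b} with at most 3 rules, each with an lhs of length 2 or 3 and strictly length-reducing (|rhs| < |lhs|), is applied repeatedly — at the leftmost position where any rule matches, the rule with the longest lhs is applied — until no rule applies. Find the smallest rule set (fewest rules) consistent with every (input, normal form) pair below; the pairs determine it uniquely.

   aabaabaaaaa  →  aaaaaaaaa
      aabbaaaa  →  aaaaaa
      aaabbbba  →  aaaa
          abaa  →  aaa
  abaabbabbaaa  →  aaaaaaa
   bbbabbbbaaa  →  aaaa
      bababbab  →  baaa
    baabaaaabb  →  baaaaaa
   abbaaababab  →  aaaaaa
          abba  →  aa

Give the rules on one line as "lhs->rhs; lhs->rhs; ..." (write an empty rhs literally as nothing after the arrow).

  | aabaabaaaaa => aaaabaaaaa => aaaaaaaaa
  | aabbaaaa => aabaaaa => aaaaaa
  | aaabbbba => aaabbba => aaabba => aaaba => aaaa
  | abaa => aaa

ab->a; bbb->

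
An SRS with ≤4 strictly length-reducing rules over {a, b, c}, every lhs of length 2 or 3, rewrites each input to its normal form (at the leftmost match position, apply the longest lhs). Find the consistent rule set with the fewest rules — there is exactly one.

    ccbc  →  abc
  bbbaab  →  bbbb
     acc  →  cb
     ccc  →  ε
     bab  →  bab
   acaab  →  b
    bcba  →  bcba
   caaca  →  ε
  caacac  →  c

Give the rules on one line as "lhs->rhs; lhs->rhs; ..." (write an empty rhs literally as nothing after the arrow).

aa->; ac->; acc->cb; cc->a

  | ccbc => abc
  | bbbaab => bbbb
  | acc => cb
  | ccc => ac => ε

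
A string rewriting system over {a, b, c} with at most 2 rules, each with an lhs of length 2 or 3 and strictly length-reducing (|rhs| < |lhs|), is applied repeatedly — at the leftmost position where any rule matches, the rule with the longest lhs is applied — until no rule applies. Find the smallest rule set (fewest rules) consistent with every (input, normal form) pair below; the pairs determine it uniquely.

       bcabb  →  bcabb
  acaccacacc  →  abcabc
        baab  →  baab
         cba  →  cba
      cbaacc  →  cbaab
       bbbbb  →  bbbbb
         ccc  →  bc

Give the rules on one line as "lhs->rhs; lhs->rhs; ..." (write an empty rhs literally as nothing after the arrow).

aca->ac; cc->b

  | bcabb
  | acaccacacc => acccacacc => abcacacc => abcaccc => abcabc
  | baab
  | cba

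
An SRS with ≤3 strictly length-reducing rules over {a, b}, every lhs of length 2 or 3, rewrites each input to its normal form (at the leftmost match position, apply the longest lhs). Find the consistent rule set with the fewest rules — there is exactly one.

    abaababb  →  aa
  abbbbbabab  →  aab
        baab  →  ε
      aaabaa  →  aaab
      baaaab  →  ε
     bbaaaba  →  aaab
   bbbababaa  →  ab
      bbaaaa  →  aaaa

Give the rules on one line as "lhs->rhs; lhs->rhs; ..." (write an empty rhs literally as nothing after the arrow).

  | abaababb => abababb => abbabb => aabb => aa
  | abbbbbabab => abbbabab => ababab => abbab => aab
  | baab => bab => bb => ε
  | aaabaa => aaaba => aaab

ba->b; bb->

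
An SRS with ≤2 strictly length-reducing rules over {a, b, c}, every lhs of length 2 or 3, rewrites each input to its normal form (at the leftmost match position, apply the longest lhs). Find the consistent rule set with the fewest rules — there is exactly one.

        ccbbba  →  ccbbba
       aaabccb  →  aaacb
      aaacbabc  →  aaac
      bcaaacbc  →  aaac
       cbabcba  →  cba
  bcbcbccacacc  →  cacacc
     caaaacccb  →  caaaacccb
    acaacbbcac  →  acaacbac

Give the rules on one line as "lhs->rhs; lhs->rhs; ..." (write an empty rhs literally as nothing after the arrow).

bab->b; bc->

  | ccbbba
  | aaabccb => aaacb
  | aaacbabc => aaacbc => aaac
  | bcaaacbc => aaacbc => aaac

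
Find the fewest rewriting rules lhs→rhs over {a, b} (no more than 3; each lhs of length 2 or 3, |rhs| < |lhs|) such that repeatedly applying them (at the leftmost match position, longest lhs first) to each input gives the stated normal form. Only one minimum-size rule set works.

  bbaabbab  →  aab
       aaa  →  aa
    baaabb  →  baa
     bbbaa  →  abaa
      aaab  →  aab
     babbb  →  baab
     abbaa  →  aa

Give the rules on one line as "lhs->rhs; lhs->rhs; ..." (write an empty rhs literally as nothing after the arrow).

  | bbaabbab => aaabbab => aabbab => aaaab => aaab => aab
  | aaa => aa
  | baaabb => baabb => baaa => baa
  | bbbaa => abaa

aaa->aa; bb->a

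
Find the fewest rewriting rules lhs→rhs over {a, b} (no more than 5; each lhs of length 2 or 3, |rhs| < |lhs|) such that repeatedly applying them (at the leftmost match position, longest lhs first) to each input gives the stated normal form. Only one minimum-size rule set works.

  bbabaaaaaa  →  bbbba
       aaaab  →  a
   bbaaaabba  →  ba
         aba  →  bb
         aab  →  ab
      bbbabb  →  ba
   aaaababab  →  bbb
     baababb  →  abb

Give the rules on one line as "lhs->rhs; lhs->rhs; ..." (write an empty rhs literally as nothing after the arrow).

aa->a; aaa->ba; aba->bb; bab->a

  | bbabaaaaaa => baaaaaaa => bbaaaaa => bbbaaa => bbbba
  | aaaab => baab => bab => a
  | bbaaaabba => bbbaabba => bbbabba => bbaba => baa => ba
  | aba => bb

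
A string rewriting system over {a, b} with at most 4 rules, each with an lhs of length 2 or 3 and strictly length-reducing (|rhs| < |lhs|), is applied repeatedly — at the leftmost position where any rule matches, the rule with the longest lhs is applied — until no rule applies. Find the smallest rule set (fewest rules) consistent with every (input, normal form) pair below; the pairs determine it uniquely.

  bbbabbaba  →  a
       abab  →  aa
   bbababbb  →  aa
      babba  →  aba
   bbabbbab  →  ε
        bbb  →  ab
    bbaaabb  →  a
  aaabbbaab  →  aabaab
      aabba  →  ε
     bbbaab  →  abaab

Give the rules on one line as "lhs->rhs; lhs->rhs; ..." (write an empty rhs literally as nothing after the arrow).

  | bbbabbaba => ababbaba => aababa => aaaa => bba => a
  | abab => aa
  | bbababbb => ababbb => aabb => aa
  | babba => aba

aaa->bb; bab->a; bb->; bbb->ab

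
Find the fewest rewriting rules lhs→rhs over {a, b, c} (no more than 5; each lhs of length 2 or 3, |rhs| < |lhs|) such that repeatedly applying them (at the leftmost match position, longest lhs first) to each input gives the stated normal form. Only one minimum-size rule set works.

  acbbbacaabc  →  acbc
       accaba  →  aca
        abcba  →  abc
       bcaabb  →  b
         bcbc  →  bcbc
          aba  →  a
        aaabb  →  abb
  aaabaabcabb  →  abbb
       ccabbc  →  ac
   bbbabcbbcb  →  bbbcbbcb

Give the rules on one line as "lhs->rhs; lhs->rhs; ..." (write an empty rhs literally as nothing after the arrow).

  | acbbbacaabc => acbbcaabc => acbbcabc => acbbac => acbc
  | accaba => acaa => aca
  | abcba => abc
  | bcaabb => bcabb => bab => b

aa->a; ba->; baa->bb; cab->a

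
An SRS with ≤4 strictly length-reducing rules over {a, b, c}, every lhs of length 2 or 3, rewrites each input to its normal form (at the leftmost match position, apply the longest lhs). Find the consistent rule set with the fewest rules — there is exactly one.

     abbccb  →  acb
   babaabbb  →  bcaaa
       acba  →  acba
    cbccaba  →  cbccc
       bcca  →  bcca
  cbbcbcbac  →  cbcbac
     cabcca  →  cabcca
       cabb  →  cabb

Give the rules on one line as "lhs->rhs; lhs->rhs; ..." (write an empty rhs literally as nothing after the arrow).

aba->c; bbb->aa; bbc->

  | abbccb => acb
  | babaabbb => bcabbb => bcaaa
  | acba
  | cbccaba => cbccc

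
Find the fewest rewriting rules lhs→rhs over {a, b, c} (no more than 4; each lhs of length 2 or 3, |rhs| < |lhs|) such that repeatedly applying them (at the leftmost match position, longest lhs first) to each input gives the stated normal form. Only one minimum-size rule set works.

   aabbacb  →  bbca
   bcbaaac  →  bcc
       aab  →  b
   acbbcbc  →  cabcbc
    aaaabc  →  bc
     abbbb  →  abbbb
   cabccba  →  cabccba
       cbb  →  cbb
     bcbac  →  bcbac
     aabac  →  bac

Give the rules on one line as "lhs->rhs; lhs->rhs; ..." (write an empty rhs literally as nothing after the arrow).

  | aabbacb => bbacb => bbca
  | bcbaaac => bcaac => bcc
  | aab => b
  | acbbcbc => cabcbc

aa->; acb->ca; baa->a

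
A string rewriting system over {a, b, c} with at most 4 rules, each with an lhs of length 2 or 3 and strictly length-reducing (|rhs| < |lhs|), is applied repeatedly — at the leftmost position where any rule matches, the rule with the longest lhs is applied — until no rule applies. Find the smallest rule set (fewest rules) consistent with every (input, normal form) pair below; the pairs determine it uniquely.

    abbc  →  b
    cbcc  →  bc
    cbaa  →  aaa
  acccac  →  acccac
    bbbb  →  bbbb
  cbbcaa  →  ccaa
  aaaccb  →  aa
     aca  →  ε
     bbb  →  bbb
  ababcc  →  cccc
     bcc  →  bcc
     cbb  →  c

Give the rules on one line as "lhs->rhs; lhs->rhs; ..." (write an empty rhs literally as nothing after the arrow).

ab->c; aca->; cb->a; cbc->b

  | abbc => cbc => b
  | cbcc => bc
  | cbaa => aaa
  | acccac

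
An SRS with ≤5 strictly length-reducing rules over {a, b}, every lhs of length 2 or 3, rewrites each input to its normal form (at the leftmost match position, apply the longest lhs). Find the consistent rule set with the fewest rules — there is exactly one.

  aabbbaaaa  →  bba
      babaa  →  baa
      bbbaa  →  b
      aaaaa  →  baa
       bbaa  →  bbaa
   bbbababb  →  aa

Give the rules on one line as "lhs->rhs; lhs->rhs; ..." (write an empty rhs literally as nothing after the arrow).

  | aabbbaaaa => aaaaaaa => baaaa => bba
  | babaa => baa
  | bbbaa => aaa => b
  | aaaaa => baa

aaa->b; aba->b; bab->b; bbb->a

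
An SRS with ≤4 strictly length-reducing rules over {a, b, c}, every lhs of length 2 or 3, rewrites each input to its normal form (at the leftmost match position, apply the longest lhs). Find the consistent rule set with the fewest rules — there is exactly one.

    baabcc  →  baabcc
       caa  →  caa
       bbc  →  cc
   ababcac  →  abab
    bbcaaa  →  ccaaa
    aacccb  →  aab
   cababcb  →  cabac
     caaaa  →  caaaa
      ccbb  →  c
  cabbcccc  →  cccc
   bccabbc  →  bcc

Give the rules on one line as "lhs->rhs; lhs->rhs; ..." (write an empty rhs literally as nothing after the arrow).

  | baabcc
  | caa
  | bbc => cc
  | ababcac => abab

bb->c; cac->; cb->b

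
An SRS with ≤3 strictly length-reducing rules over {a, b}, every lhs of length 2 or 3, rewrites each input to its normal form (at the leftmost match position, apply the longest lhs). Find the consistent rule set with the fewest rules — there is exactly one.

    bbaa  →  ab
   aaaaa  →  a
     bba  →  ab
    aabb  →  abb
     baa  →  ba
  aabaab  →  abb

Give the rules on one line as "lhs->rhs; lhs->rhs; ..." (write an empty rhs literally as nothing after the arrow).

  | bbaa => aba => ab
  | aaaaa => aaaa => aaa => aa => a
  | bba => ab
  | aabb => abb

aa->a; aba->ab; bba->ab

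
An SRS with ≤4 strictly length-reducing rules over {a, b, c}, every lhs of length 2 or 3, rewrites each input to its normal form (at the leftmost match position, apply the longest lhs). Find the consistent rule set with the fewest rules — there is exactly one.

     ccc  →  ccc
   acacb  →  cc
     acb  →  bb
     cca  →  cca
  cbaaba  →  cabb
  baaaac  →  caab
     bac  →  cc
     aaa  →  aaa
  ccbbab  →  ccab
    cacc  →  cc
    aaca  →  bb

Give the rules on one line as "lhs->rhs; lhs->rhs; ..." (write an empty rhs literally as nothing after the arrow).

  | ccc
  | acacb => bacb => ccb => cc
  | acb => bb
  | cca

aba->bb; ac->b; ba->c; cb->c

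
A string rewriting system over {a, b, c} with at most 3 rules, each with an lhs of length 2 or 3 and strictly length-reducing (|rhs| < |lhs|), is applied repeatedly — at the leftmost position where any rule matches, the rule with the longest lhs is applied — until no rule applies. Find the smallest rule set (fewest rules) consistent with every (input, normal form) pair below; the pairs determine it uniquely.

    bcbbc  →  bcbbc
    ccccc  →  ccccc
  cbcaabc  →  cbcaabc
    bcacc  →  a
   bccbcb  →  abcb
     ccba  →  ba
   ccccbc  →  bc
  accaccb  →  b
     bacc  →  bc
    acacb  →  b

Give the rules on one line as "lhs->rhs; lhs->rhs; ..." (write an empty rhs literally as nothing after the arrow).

  | bcbbc
  | ccccc
  | cbcaabc
  | bcacc => bcc => a

ac->; bcc->a; ccb->b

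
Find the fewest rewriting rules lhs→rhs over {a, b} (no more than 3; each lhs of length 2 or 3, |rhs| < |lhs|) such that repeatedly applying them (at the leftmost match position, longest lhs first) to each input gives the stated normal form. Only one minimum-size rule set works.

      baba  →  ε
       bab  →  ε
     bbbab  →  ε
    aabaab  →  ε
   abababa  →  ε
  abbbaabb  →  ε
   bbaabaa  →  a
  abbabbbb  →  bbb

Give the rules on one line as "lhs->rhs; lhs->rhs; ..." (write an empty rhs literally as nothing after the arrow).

  | baba => aba => ab => ε
  | bab => ab => ε
  | bbbab => bbab => bab => ab => ε
  | aabaab => aabab => aabb => ab => ε

ab->; aba->ab; ba->a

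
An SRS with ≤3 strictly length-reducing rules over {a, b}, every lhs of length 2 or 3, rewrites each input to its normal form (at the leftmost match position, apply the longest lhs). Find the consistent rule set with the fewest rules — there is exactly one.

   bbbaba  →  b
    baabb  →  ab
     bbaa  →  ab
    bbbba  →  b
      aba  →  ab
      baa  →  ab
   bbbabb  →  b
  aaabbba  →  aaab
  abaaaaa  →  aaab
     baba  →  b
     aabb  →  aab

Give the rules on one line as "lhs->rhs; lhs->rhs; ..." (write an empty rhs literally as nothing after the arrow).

  | bbbaba => bbaba => baba => bba => ba => b
  | baabb => abbb => abb => ab
  | bbaa => baa => ab
  | bbbba => bbba => bba => ba => b

ba->b; baa->ab; bb->b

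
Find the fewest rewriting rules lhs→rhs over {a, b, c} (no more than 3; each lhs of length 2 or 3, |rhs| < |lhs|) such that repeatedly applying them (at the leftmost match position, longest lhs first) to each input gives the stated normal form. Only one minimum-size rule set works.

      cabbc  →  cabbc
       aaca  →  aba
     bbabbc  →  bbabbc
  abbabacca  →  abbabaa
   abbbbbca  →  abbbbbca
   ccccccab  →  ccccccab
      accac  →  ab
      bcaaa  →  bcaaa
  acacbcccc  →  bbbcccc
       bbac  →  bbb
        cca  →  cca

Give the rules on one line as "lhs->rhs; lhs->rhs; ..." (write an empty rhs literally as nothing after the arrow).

ac->b; acc->a

  | cabbc
  | aaca => aba
  | bbabbc
  | abbabacca => abbabaa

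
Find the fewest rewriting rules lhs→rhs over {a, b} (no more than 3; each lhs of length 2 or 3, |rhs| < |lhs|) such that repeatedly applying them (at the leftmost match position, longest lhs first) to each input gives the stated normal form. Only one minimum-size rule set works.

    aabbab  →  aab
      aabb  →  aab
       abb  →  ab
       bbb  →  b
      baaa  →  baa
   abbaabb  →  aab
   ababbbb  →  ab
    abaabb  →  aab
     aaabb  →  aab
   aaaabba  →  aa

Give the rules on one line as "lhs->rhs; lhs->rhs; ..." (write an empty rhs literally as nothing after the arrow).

  | aabbab => aabab => aab
  | aabb => aab
  | abb => ab
  | bbb => bb => b

aaa->aa; aba->a; bb->b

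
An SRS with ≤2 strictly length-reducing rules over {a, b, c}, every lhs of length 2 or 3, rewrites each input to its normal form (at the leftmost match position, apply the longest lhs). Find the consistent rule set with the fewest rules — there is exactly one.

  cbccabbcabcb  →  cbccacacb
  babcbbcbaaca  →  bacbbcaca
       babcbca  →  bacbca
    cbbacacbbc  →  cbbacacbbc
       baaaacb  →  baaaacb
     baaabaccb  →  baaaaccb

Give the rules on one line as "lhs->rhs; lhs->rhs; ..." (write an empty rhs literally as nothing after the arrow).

  | cbccabbcabcb => cbccabcabcb => cbccacabcb => cbccacacb
  | babcbbcbaaca => bacbbcbaaca => bacbbcaca
  | babcbca => bacbca
  | cbbacacbbc

ab->a; cba->c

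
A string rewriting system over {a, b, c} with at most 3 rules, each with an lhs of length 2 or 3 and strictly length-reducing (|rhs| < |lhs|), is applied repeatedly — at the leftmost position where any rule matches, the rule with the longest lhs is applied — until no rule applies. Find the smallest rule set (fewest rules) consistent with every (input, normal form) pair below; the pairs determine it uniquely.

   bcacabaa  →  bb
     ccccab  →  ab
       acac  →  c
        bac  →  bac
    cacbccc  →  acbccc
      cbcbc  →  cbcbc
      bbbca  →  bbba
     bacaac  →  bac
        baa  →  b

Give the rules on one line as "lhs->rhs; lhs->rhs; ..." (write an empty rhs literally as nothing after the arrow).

aa->; ca->a

  | bcacabaa => bacabaa => baabaa => bbaa => bb
  | ccccab => cccab => ccab => cab => ab
  | acac => aac => c
  | bac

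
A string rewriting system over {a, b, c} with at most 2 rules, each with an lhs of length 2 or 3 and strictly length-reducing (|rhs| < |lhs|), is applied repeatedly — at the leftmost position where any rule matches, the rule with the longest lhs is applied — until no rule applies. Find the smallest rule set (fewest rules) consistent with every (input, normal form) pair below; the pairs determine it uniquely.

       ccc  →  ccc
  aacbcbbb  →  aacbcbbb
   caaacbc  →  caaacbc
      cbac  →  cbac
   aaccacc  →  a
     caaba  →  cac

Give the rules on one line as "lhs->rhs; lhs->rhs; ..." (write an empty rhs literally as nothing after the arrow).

aba->c; acc->

  | ccc
  | aacbcbbb
  | caaacbc
  | cbac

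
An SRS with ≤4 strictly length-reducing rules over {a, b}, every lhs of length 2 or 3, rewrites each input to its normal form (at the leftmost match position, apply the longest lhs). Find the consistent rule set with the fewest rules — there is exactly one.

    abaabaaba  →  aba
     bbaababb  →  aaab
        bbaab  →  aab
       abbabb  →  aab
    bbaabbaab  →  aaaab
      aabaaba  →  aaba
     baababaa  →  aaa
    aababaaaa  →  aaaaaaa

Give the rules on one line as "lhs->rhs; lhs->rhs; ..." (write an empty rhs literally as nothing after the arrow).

  | abaabaaba => abaaba => aba
  | bbaababb => aababb => aaab
  | bbaab => aab
  | abbabb => aabb => aab

baa->; bab->a; bb->b; bba->a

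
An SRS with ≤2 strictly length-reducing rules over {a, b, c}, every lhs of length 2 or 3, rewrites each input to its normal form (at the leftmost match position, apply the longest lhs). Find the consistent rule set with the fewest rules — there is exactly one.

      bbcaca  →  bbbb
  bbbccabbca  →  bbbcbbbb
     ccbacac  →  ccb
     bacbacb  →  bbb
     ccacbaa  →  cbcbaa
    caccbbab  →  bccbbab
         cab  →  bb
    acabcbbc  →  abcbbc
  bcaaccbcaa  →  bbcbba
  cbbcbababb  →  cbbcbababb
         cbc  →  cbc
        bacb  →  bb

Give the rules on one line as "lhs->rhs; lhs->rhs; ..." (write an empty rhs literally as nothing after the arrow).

  | bbcaca => bbbca => bbbb
  | bbbccabbca => bbbcbbbca => bbbcbbbb
  | ccbacac => ccbac => ccb
  | bacbacb => bbacb => bbb

ac->; ca->b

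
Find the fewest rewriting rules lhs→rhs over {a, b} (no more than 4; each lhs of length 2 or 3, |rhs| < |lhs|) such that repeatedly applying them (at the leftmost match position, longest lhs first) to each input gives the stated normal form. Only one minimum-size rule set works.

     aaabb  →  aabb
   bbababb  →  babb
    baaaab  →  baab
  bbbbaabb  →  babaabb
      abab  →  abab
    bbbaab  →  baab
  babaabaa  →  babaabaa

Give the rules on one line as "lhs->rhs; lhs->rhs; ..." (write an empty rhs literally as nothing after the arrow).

aaa->aa; bba->; bbb->ba

  | aaabb => aabb
  | bbababb => babb
  | baaaab => baaab => baab
  | bbbbaabb => babaabb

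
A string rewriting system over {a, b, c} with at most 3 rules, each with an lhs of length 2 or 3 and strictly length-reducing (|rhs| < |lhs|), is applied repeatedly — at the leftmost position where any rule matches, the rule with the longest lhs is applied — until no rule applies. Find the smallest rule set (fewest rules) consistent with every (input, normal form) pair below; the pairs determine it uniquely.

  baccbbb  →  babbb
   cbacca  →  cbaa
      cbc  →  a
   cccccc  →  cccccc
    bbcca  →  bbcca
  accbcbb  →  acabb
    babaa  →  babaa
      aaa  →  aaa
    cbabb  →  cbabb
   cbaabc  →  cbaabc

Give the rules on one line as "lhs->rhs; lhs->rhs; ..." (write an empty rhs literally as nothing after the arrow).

bac->ba; cbc->a

  | baccbbb => bacbbb => babbb
  | cbacca => cbaca => cbaa
  | cbc => a
  | cccccc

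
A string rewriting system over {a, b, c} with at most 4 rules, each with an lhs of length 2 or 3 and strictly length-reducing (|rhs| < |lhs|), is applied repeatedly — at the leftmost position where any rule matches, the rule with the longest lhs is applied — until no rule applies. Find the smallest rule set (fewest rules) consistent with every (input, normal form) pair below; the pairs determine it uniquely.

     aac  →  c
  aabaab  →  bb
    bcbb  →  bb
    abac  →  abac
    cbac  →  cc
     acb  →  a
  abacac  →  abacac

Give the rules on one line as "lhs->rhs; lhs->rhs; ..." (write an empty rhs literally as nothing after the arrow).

aa->; cb->; cba->c

  | aac => c
  | aabaab => baab => bb
  | bcbb => bb
  | abac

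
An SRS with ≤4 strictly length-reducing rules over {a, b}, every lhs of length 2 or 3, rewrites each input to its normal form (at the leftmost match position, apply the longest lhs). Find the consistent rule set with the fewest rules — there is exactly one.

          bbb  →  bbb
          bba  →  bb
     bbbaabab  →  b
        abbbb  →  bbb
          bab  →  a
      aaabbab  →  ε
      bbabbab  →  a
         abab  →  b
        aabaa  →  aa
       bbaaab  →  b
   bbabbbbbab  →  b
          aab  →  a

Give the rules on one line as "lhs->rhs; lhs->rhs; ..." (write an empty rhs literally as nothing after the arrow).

  | bbb
  | bba => bb
  | bbbaabab => bbbabab => bbaab => bbab => ba => b
  | abbbb => bbb

ab->; aba->; ba->b; bab->a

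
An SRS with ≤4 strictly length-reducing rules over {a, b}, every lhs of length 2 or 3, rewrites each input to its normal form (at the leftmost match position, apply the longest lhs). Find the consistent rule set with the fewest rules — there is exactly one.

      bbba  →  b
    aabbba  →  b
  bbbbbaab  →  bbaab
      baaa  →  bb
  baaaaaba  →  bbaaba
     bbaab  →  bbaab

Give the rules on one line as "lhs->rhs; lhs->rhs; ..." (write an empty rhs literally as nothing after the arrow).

aaa->b; abb->bb; bbb->aa

  | bbba => aaa => b
  | aabbba => abbba => bbba => aaa => b
  | bbbbbaab => aabbaab => abbaab => bbaab
  | baaa => bb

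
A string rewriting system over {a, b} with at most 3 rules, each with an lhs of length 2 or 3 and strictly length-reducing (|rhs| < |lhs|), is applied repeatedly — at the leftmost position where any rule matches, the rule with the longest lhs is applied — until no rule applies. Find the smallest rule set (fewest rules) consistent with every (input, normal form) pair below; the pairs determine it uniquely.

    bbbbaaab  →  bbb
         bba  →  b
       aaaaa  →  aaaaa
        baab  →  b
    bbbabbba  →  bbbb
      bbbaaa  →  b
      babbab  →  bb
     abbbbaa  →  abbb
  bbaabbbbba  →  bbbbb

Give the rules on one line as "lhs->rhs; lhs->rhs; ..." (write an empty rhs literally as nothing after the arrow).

  | bbbbaaab => bbbab => bbb
  | bba => b
  | aaaaa
  | baab => b

ba->; baa->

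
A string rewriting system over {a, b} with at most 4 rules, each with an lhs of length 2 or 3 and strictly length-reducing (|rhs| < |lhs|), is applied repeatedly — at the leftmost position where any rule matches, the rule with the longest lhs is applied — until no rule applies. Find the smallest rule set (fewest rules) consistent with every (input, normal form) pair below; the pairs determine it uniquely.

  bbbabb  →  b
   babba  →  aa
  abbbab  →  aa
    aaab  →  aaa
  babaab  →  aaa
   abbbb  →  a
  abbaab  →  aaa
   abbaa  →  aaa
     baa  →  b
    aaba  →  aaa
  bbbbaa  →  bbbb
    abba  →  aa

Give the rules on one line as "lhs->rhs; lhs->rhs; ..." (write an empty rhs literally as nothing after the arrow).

  | bbbabb => bbab => ba => b
  | babba => aba => aa
  | abbbab => abbab => abab => aab => aa
  | aaab => aaa

ab->a; ba->b; bab->a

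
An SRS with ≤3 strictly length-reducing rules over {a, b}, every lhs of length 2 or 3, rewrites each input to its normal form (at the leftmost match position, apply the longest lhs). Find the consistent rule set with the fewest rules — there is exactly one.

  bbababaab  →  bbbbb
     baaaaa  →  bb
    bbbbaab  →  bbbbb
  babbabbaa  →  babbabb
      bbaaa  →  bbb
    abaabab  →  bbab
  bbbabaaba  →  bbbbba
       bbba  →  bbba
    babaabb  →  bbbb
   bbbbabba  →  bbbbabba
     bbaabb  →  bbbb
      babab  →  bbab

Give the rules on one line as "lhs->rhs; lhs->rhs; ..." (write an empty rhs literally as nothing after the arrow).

  | bbababaab => bbbabaab => bbbbaab => bbbbb
  | baaaaa => bbaa => bb
  | bbbbaab => bbbbb
  | babbabbaa => babbabb

aa->; aaa->b; aba->ba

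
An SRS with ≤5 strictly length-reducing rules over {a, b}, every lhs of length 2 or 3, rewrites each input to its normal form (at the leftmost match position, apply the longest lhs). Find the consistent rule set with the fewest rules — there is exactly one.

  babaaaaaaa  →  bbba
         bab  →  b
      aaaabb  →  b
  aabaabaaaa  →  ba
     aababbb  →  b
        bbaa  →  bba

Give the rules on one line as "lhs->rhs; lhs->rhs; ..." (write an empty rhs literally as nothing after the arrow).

aa->a; aaa->b; ab->; abb->

  | babaaaaaaa => baaaaaaa => bbaaaa => bbba
  | bab => b
  | aaaabb => babb => b
  | aabaabaaaa => abaabaaaa => aabaaaa => abaaaa => aaaa => ba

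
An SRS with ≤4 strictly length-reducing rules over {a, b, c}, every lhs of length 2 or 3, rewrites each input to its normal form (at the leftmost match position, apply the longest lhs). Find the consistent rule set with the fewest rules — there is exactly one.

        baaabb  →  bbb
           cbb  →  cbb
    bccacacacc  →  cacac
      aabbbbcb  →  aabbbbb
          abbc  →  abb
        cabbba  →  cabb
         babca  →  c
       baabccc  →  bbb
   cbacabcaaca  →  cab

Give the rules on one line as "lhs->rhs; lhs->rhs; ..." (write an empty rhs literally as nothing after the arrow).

  | baaabb => bbabb => bcbb => bbb
  | cbb
  | bccacacacc => bcacacacc => bacacacc => ccacacc => cacacc => cacac
  | aabbbbcb => aabbbbb

ba->c; baa->bb; bc->b; cc->c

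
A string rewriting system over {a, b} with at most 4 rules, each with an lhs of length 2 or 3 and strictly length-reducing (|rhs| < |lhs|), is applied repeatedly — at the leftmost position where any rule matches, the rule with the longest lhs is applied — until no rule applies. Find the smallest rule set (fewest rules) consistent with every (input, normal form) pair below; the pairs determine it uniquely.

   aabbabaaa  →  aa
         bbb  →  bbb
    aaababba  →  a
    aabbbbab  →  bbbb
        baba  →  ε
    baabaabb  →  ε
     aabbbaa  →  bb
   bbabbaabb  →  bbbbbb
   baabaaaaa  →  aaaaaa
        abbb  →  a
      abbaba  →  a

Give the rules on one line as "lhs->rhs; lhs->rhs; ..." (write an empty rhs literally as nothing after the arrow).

aab->ba; ab->a; ba->; bba->bb

  | aabbabaaa => bababaaa => babaaa => baaa => aa
  | bbb
  | aaababba => abaabba => aaabba => ababa => aaba => baa => a
  | aabbbbab => babbbab => bbbab => bbbb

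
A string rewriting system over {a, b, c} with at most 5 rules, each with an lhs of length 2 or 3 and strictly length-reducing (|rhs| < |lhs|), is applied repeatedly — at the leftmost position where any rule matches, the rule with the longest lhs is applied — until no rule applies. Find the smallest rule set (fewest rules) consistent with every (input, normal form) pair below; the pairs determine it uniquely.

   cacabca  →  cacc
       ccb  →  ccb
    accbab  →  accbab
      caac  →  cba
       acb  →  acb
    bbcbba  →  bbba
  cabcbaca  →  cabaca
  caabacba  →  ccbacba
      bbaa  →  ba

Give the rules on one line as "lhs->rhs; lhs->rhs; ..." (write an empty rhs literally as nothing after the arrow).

aa->c; aac->ba; baa->a; bc->

  | cacabca => cacaa => cacc
  | ccb
  | accbab
  | caac => cba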